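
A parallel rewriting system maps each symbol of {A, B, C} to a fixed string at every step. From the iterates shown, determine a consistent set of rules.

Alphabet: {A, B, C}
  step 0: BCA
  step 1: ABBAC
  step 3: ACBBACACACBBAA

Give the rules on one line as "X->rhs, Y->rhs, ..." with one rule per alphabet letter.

  step 0 ⇒ step 1: BCA ⇒ A·BB·AC
    A ↦ AC
    B ↦ A
    C ↦ BB

A->AC, B->A, C->BB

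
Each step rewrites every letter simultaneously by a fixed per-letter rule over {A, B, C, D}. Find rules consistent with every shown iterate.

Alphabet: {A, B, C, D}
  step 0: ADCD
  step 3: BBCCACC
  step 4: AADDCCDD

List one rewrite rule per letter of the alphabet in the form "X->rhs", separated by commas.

A->CC, B->A, C->D, D->B

  step 3 ⇒ step 4: BBCCACC ⇒ A·A·D·D·CC·D·D
    A ↦ CC
    B ↦ A
    C ↦ D
    D ↦ B  (constrained at step 0)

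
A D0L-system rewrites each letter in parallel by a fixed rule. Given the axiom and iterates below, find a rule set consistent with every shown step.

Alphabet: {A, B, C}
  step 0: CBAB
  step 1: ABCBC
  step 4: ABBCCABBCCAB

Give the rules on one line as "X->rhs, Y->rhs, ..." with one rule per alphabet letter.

  step 0 ⇒ step 1: CBAB ⇒ AB·C·B·C
    A ↦ B
    B ↦ C
    C ↦ AB

A->B, B->C, C->AB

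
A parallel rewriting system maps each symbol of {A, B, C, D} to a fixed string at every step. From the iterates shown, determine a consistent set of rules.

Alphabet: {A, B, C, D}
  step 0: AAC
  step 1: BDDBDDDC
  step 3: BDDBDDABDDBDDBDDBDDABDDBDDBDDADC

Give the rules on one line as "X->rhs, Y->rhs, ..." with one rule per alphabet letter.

  step 0 ⇒ step 1: AAC ⇒ BDD·BDD·DC
    A ↦ BDD
    C ↦ DC
    B ↦ AAD  (constrained at step 1)
    D ↦ A  (constrained at step 1)

A->BDD, B->AAD, C->DC, D->A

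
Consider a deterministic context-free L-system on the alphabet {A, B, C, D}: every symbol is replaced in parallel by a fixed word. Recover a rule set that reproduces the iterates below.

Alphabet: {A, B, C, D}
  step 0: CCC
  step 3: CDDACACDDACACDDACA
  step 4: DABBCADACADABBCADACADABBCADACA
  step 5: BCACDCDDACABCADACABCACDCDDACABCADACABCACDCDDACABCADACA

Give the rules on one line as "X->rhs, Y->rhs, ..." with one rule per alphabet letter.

  step 4 ⇒ step 5: DABBCADACADABBCADACADABBCADACA ⇒ B·CA·CD·CD·DA·CA·B·CA·DA·CA·B·CA·CD·CD·DA·CA·B·CA·DA·CA·B·CA·CD·CD·DA·CA·B·CA·DA·CA
    A ↦ CA
    B ↦ CD
    C ↦ DA
    D ↦ B

A->CA, B->CD, C->DA, D->B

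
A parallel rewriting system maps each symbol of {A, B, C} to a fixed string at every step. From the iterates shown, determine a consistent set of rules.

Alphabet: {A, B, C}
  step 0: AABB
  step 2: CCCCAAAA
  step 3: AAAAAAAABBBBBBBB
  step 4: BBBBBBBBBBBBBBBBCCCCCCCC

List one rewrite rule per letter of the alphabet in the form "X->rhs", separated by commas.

  step 3 ⇒ step 4: AAAAAAAABBBBBBBB ⇒ BB·BB·BB·BB·BB·BB·BB·BB·C·C·C·C·C·C·C·C
    A ↦ BB
    B ↦ C
  step 2 ⇒ step 3: CCCCAAAA ⇒ AA·AA·AA·AA·BB·BB·BB·BB
    C ↦ AA

A->BB, B->C, C->AA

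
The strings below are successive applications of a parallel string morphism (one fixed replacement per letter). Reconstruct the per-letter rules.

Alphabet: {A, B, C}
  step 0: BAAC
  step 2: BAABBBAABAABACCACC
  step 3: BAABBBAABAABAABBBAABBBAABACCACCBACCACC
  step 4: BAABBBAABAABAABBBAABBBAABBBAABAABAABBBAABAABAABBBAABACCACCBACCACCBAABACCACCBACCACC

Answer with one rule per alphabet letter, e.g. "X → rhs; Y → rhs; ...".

A->B, B->BAA, C->ACC

  step 3 ⇒ step 4: BAABBBAABAABAABBBAABBBAABACCACCBACCACC ⇒ BAA·B·B·BAA·BAA·BAA·B·B·BAA·B·B·BAA·B·B·BAA·BAA·BAA·B·B·BAA·BAA·BAA·B·B·BAA·B·ACC·ACC·B·ACC·ACC·BAA·B·ACC·ACC·B·ACC·ACC
    A ↦ B
    B ↦ BAA
    C ↦ ACC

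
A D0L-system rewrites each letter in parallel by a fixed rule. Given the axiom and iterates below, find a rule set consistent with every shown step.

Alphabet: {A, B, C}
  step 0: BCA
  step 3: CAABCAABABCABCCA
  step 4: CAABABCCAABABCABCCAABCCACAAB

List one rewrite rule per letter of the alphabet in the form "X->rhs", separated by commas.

A->AB, B->C, C->CA

  step 3 ⇒ step 4: CAABCAABABCABCCA ⇒ CA·AB·AB·C·CA·AB·AB·C·AB·C·CA·AB·C·CA·CA·AB
    A ↦ AB
    B ↦ C
    C ↦ CA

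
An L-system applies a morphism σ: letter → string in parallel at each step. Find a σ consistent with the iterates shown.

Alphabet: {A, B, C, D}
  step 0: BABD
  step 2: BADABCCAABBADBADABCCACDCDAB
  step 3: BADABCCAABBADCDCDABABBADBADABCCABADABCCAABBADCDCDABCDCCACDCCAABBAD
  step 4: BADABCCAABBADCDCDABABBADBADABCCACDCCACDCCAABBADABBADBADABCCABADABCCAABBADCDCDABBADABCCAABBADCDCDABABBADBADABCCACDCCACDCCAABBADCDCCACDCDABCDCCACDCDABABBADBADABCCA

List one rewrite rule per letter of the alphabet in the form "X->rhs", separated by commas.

  step 3 ⇒ step 4: BADABCCAABBADCDCDABABBADBADABCCABADABCCAABBADCDCDABCDCCACDCCAABBAD ⇒ BAD·AB·CCA·AB·BAD·CD·CD·AB·AB·BAD·BAD·AB·CCA·CD·CCA·CD·CCA·AB·BAD·AB·BAD·BAD·AB·CCA·BAD·AB·CCA·AB·BAD·CD·CD·AB·BAD·AB·CCA·AB·BAD·CD·CD·AB·AB·BAD·BAD·AB·CCA·CD·CCA·CD·CCA·AB·BAD·CD·CCA·CD·CD·AB·CD·CCA·CD·CD·AB·AB·BAD·BAD·AB·CCA
    A ↦ AB
    B ↦ BAD
    C ↦ CD
    D ↦ CCA

A->AB, B->BAD, C->CD, D->CCA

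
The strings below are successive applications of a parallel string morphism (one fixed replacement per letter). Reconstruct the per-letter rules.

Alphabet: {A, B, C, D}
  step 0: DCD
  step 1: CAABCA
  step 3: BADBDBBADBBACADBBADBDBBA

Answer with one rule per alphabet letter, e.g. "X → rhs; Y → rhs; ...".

A->BA, B->DB, C->AB, D->CA

  step 0 ⇒ step 1: DCD ⇒ CA·AB·CA
    C ↦ AB
    D ↦ CA
    A ↦ BA  (constrained at step 1)
    B ↦ DB  (constrained at step 1)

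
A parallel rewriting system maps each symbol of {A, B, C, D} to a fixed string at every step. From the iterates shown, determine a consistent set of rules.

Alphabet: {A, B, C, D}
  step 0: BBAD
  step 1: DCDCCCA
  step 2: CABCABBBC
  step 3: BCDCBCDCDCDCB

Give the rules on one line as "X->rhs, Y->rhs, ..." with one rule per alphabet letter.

A->C, B->DC, C->B, D->CA

  step 2 ⇒ step 3: CABCABBBC ⇒ B·C·DC·B·C·DC·DC·DC·B
    A ↦ C
    B ↦ DC
    C ↦ B
  step 0 ⇒ step 1: BBAD ⇒ DC·DC·C·CA
    D ↦ CA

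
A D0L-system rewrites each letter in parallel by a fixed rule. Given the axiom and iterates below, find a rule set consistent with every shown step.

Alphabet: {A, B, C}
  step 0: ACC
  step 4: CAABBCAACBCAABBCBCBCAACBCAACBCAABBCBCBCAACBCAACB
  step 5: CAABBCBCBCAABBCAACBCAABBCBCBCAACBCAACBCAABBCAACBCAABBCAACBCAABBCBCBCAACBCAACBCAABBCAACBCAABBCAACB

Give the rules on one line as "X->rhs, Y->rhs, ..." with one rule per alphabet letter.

  step 4 ⇒ step 5: CAABBCAACBCAABBCBCBCAACBCAACBCAABBCBCBCAACBCAACB ⇒ CAA·B·B·CB·CB·CAA·B·B·CAA·CB·CAA·B·B·CB·CB·CAA·CB·CAA·CB·CAA·B·B·CAA·CB·CAA·B·B·CAA·CB·CAA·B·B·CB·CB·CAA·CB·CAA·CB·CAA·B·B·CAA·CB·CAA·B·B·CAA·CB
    A ↦ B
    B ↦ CB
    C ↦ CAA

A->B, B->CB, C->CAA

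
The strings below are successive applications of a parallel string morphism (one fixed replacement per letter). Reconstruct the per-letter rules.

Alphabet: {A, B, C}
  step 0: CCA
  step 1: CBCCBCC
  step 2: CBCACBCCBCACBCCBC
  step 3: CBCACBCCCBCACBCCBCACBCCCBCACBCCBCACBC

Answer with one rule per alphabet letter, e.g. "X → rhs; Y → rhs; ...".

  step 2 ⇒ step 3: CBCACBCCBCACBCCBC ⇒ CBC·A·CBC·C·CBC·A·CBC·CBC·A·CBC·C·CBC·A·CBC·CBC·A·CBC
    A ↦ C
    B ↦ A
    C ↦ CBC

A->C, B->A, C->CBC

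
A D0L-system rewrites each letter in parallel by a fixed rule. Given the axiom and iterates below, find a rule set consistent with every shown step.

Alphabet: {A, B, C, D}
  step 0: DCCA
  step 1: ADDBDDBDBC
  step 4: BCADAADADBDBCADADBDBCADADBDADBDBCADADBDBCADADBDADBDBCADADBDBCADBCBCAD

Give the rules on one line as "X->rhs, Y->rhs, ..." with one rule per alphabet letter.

A->BC, B->A, C->DBD, D->AD

  step 0 ⇒ step 1: DCCA ⇒ AD·DBD·DBD·BC
    A ↦ BC
    C ↦ DBD
    D ↦ AD
    B ↦ A  (constrained at step 1)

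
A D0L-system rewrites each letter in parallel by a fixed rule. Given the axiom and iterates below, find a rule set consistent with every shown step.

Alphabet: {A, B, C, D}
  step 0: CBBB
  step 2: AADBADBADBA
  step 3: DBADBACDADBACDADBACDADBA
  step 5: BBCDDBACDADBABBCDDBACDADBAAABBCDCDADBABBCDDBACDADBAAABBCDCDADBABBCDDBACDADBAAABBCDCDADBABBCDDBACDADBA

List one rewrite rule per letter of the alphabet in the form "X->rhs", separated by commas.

  step 2 ⇒ step 3: AADBADBADBA ⇒ DBA·DBA·CD·A·DBA·CD·A·DBA·CD·A·DBA
    A ↦ DBA
    B ↦ A
    D ↦ CD
    C ↦ BB  (constrained at step 0)

A->DBA, B->A, C->BB, D->CD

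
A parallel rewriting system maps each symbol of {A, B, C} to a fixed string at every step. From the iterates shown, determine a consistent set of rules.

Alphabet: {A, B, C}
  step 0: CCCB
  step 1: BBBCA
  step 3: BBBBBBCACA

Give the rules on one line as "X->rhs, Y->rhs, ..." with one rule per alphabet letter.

  step 0 ⇒ step 1: CCCB ⇒ B·B·B·CA
    B ↦ CA
    C ↦ B
    A ↦ B  (constrained at step 1)

A->B, B->CA, C->B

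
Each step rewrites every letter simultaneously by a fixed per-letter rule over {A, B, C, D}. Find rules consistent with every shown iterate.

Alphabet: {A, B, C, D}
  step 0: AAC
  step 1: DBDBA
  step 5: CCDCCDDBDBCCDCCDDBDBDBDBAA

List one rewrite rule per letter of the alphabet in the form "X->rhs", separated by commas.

A->DB, B->D, C->A, D->CC

  step 0 ⇒ step 1: AAC ⇒ DB·DB·A
    A ↦ DB
    C ↦ A
    B ↦ D  (constrained at step 1)
    D ↦ CC  (constrained at step 1)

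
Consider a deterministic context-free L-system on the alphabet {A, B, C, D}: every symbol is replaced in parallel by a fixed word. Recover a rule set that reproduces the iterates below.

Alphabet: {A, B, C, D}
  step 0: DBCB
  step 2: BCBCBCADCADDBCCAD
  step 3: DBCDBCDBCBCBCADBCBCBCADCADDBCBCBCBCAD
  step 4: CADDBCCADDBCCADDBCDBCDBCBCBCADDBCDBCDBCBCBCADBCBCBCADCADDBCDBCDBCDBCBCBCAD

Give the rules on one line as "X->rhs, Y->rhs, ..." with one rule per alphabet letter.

A->BCB, B->D, C->BC, D->CAD

  step 3 ⇒ step 4: DBCDBCDBCBCBCADBCBCBCADCADDBCBCBCBCAD ⇒ CAD·D·BC·CAD·D·BC·CAD·D·BC·D·BC·D·BC·BCB·CAD·D·BC·D·BC·D·BC·BCB·CAD·BC·BCB·CAD·CAD·D·BC·D·BC·D·BC·D·BC·BCB·CAD
    A ↦ BCB
    B ↦ D
    C ↦ BC
    D ↦ CAD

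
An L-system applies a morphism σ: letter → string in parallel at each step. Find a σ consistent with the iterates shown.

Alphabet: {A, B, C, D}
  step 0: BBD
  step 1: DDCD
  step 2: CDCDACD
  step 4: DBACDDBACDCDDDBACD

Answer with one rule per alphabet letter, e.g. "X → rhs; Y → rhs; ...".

  step 1 ⇒ step 2: DDCD ⇒ CD·CD·A·CD
    C ↦ A
    D ↦ CD
    A ↦ DB  (constrained at step 2)
  step 0 ⇒ step 1: BBD ⇒ D·D·CD
    B ↦ D

A->DB, B->D, C->A, D->CD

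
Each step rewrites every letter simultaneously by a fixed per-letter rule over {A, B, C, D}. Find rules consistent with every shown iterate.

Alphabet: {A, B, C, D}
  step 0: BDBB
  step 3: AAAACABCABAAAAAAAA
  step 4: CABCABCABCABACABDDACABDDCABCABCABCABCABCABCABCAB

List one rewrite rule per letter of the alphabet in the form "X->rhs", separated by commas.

  step 3 ⇒ step 4: AAAACABCABAAAAAAAA ⇒ CAB·CAB·CAB·CAB·A·CAB·DD·A·CAB·DD·CAB·CAB·CAB·CAB·CAB·CAB·CAB·CAB
    A ↦ CAB
    B ↦ DD
    C ↦ A
    D ↦ CC  (constrained at step 0)

A->CAB, B->DD, C->A, D->CC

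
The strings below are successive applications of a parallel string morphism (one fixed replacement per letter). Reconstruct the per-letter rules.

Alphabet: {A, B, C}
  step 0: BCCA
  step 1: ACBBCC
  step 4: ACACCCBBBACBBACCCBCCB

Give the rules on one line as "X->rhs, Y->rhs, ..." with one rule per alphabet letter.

A->CC, B->AC, C->B

  step 0 ⇒ step 1: BCCA ⇒ AC·B·B·CC
    A ↦ CC
    B ↦ AC
    C ↦ B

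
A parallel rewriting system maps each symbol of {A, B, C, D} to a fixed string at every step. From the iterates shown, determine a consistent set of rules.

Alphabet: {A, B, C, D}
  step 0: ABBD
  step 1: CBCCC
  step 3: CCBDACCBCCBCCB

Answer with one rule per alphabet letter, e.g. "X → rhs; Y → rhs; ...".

  step 0 ⇒ step 1: ABBD ⇒ CB·C·C·C
    A ↦ CB
    B ↦ C
    D ↦ C
    C ↦ DA  (constrained at step 1)

A->CB, B->C, C->DA, D->C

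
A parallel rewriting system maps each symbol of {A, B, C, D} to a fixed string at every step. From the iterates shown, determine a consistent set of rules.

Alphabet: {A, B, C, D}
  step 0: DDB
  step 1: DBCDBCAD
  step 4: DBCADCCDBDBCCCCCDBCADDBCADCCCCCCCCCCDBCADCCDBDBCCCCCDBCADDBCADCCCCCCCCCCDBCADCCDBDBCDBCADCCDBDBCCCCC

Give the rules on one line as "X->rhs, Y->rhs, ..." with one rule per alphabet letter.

A->DB, B->AD, C->CC, D->DBC

  step 0 ⇒ step 1: DDB ⇒ DBC·DBC·AD
    B ↦ AD
    D ↦ DBC
    A ↦ DB  (constrained at step 1)
    C ↦ CC  (constrained at step 1)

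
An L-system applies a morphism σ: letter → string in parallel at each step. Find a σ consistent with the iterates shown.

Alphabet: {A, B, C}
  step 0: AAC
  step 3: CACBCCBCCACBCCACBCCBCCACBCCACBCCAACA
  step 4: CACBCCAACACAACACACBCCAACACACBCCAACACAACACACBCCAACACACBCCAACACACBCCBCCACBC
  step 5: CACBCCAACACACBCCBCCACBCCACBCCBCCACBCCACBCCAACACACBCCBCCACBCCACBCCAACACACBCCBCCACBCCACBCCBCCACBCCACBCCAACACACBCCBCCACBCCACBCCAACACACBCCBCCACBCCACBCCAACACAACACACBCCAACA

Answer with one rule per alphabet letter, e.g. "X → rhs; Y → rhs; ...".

A->CBC, B->A, C->CA

  step 4 ⇒ step 5: CACBCCAACACAACACACBCCAACACACBCCAACACAACACACBCCAACACACBCCAACACACBCCBCCACBC ⇒ CA·CBC·CA·A·CA·CA·CBC·CBC·CA·CBC·CA·CBC·CBC·CA·CBC·CA·CBC·CA·A·CA·CA·CBC·CBC·CA·CBC·CA·CBC·CA·A·CA·CA·CBC·CBC·CA·CBC·CA·CBC·CBC·CA·CBC·CA·CBC·CA·A·CA·CA·CBC·CBC·CA·CBC·CA·CBC·CA·A·CA·CA·CBC·CBC·CA·CBC·CA·CBC·CA·A·CA·CA·A·CA·CA·CBC·CA·A·CA
    A ↦ CBC
    B ↦ A
    C ↦ CA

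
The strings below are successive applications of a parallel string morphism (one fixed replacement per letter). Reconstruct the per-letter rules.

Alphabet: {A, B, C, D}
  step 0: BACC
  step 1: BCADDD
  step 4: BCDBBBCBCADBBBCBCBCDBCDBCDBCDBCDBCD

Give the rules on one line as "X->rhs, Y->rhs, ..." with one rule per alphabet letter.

A->AD, B->BC, C->D, D->BB

  step 0 ⇒ step 1: BACC ⇒ BC·AD·D·D
    A ↦ AD
    B ↦ BC
    C ↦ D
    D ↦ BB  (constrained at step 1)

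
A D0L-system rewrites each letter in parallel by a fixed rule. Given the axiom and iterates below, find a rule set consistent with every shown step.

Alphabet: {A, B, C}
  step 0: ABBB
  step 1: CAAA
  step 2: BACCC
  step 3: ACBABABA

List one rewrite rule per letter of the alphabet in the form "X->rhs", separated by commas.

A->C, B->A, C->BA

  step 2 ⇒ step 3: BACCC ⇒ A·C·BA·BA·BA
    A ↦ C
    B ↦ A
    C ↦ BA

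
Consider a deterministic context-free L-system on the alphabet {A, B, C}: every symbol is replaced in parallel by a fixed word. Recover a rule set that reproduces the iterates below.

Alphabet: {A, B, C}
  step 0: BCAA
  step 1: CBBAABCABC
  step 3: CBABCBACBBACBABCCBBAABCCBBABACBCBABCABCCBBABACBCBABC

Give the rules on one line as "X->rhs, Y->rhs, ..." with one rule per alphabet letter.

A->ABC, B->CB, C->BA

  step 0 ⇒ step 1: BCAA ⇒ CB·BA·ABC·ABC
    A ↦ ABC
    B ↦ CB
    C ↦ BA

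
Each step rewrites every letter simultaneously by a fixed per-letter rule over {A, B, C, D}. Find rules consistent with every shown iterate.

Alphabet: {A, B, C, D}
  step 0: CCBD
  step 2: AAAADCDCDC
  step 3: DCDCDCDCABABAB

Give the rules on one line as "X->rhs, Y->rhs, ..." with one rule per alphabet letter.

A->DC, B->AA, C->B, D->A

  step 2 ⇒ step 3: AAAADCDCDC ⇒ DC·DC·DC·DC·A·B·A·B·A·B
    A ↦ DC
    C ↦ B
    D ↦ A
    B ↦ AA  (constrained at step 0)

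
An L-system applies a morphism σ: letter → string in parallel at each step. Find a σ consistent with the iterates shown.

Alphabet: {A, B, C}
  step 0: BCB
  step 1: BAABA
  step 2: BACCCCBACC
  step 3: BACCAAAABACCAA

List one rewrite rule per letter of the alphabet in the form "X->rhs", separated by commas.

A->CC, B->BA, C->A

  step 2 ⇒ step 3: BACCCCBACC ⇒ BA·CC·A·A·A·A·BA·CC·A·A
    A ↦ CC
    B ↦ BA
    C ↦ A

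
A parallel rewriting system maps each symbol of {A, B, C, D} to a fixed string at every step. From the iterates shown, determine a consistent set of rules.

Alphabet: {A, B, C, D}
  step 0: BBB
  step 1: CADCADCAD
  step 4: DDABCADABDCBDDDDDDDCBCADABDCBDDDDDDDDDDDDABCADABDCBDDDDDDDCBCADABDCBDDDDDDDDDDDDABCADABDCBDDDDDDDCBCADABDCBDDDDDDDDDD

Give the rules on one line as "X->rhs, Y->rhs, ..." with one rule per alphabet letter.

  step 0 ⇒ step 1: BBB ⇒ CAD·CAD·CAD
    B ↦ CAD
    A ↦ DCB  (constrained at step 1)
    C ↦ AB  (constrained at step 1)
    D ↦ DD  (constrained at step 1)

A->DCB, B->CAD, C->AB, D->DD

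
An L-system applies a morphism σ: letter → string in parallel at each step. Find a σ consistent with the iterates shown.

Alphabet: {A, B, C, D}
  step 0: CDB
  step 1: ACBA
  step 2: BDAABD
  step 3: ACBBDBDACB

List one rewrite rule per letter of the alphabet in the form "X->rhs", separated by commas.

A->BD, B->A, C->A, D->CB

  step 2 ⇒ step 3: BDAABD ⇒ A·CB·BD·BD·A·CB
    A ↦ BD
    B ↦ A
    D ↦ CB
  step 0 ⇒ step 1: CDB ⇒ A·CB·A
    C ↦ A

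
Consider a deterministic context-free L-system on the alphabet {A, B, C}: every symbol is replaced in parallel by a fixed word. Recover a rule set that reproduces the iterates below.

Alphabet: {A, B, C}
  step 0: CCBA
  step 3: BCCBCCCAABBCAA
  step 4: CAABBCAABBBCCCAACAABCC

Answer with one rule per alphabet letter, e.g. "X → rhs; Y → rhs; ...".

A->C, B->CAA, C->B

  step 3 ⇒ step 4: BCCBCCCAABBCAA ⇒ CAA·B·B·CAA·B·B·B·C·C·CAA·CAA·B·C·C
    A ↦ C
    B ↦ CAA
    C ↦ B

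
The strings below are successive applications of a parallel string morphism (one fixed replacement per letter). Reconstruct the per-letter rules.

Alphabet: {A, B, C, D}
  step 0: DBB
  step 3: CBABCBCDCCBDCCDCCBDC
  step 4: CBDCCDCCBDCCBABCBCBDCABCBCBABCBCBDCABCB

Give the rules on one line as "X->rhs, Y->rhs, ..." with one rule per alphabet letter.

A->C, B->DC, C->CB, D->AB

  step 3 ⇒ step 4: CBABCBCDCCBDCCDCCBDC ⇒ CB·DC·C·DC·CB·DC·CB·AB·CB·CB·DC·AB·CB·CB·AB·CB·CB·DC·AB·CB
    A ↦ C
    B ↦ DC
    C ↦ CB
    D ↦ AB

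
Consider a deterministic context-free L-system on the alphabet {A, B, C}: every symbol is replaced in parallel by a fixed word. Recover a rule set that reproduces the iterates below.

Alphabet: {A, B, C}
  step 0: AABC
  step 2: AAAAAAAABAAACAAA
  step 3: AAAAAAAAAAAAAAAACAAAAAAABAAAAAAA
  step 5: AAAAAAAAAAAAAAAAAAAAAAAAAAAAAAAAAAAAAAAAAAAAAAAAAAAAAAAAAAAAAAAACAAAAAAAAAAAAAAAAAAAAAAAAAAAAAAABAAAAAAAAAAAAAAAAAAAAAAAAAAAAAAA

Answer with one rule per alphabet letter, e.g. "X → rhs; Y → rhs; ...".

A->AA, B->CA, C->BA

  step 2 ⇒ step 3: AAAAAAAABAAACAAA ⇒ AA·AA·AA·AA·AA·AA·AA·AA·CA·AA·AA·AA·BA·AA·AA·AA
    A ↦ AA
    B ↦ CA
    C ↦ BA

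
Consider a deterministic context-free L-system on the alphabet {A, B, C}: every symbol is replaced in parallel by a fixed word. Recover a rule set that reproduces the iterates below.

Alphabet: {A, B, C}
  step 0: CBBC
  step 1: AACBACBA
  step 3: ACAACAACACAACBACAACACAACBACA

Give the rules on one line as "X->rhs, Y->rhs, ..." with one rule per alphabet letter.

A->AC, B->ACB, C->A

  step 0 ⇒ step 1: CBBC ⇒ A·ACB·ACB·A
    B ↦ ACB
    C ↦ A
    A ↦ AC  (constrained at step 1)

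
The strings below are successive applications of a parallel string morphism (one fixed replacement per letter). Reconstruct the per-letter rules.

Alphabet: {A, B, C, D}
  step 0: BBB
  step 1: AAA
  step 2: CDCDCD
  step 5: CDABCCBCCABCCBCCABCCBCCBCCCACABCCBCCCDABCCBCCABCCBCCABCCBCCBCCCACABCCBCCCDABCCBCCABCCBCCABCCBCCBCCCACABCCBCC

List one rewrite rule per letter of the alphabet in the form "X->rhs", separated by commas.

  step 1 ⇒ step 2: AAA ⇒ CD·CD·CD
    A ↦ CD
  step 0 ⇒ step 1: BBB ⇒ A·A·A
    B ↦ A
    C ↦ BCC  (constrained at step 2)
    D ↦ CAC  (constrained at step 2)

A->CD, B->A, C->BCC, D->CAC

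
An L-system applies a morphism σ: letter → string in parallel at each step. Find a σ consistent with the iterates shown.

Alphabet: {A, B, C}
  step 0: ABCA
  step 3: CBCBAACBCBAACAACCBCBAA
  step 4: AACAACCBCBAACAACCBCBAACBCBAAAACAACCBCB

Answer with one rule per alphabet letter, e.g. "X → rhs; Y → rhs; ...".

  step 3 ⇒ step 4: CBCBAACBCBAACAACCBCBAA ⇒ AA·C·AA·C·CB·CB·AA·C·AA·C·CB·CB·AA·CB·CB·AA·AA·C·AA·C·CB·CB
    A ↦ CB
    B ↦ C
    C ↦ AA

A->CB, B->C, C->AA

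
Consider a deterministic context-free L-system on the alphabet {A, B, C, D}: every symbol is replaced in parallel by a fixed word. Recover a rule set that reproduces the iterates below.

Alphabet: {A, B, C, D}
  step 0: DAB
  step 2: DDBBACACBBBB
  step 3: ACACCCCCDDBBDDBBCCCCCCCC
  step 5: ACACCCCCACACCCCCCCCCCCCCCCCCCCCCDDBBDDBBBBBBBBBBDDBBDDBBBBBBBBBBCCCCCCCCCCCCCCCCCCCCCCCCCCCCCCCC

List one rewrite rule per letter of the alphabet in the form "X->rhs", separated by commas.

A->DD, B->CC, C->BB, D->AC

  step 2 ⇒ step 3: DDBBACACBBBB ⇒ AC·AC·CC·CC·DD·BB·DD·BB·CC·CC·CC·CC
    A ↦ DD
    B ↦ CC
    C ↦ BB
    D ↦ AC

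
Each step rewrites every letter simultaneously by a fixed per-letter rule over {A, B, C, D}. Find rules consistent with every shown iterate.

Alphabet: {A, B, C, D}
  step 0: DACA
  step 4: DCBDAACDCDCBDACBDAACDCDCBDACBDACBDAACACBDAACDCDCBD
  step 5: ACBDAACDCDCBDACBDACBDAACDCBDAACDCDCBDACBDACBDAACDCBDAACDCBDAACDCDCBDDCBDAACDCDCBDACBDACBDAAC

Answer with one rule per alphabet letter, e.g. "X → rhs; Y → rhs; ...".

A->DC, B->A, C->BD, D->AC

  step 4 ⇒ step 5: DCBDAACDCDCBDACBDAACDCDCBDACBDACBDAACACBDAACDCDCBD ⇒ AC·BD·A·AC·DC·DC·BD·AC·BD·AC·BD·A·AC·DC·BD·A·AC·DC·DC·BD·AC·BD·AC·BD·A·AC·DC·BD·A·AC·DC·BD·A·AC·DC·DC·BD·DC·BD·A·AC·DC·DC·BD·AC·BD·AC·BD·A·AC
    A ↦ DC
    B ↦ A
    C ↦ BD
    D ↦ AC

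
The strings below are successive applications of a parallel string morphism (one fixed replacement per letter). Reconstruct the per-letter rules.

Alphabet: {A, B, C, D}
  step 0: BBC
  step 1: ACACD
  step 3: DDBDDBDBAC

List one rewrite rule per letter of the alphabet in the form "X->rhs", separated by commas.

  step 0 ⇒ step 1: BBC ⇒ AC·AC·D
    B ↦ AC
    C ↦ D
    A ↦ C  (constrained at step 1)
    D ↦ DB  (constrained at step 1)

A->C, B->AC, C->D, D->DB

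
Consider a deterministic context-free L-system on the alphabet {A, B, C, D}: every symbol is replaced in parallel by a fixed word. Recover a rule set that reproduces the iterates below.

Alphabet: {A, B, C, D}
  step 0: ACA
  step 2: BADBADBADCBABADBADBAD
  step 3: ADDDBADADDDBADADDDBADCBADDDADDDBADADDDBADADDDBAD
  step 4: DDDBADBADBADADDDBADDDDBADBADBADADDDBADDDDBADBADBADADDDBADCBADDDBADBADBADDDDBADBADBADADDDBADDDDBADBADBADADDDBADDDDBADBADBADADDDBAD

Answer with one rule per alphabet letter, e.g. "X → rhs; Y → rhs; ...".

A->DDD, B->A, C->CB, D->BAD

  step 3 ⇒ step 4: ADDDBADADDDBADADDDBADCBADDDADDDBADADDDBADADDDBAD ⇒ DDD·BAD·BAD·BAD·A·DDD·BAD·DDD·BAD·BAD·BAD·A·DDD·BAD·DDD·BAD·BAD·BAD·A·DDD·BAD·CB·A·DDD·BAD·BAD·BAD·DDD·BAD·BAD·BAD·A·DDD·BAD·DDD·BAD·BAD·BAD·A·DDD·BAD·DDD·BAD·BAD·BAD·A·DDD·BAD
    A ↦ DDD
    B ↦ A
    C ↦ CB
    D ↦ BAD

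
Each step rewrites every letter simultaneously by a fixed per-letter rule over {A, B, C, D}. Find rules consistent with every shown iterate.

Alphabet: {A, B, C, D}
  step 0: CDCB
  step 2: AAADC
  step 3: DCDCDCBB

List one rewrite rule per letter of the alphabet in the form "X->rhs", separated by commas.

  step 2 ⇒ step 3: AAADC ⇒ DC·DC·DC·B·B
    A ↦ DC
    C ↦ B
    D ↦ B
    B ↦ A  (constrained at step 0)

A->DC, B->A, C->B, D->B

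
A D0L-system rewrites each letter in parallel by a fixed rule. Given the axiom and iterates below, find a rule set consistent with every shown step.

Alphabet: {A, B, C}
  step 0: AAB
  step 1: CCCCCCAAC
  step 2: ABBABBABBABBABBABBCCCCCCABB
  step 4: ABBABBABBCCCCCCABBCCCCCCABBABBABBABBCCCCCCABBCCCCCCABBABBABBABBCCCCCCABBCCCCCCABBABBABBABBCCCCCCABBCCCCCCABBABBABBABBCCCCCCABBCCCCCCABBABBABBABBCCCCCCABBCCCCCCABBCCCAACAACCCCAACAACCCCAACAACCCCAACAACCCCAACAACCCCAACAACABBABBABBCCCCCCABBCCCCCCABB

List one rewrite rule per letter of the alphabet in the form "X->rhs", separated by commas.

  step 1 ⇒ step 2: CCCCCCAAC ⇒ ABB·ABB·ABB·ABB·ABB·ABB·CCC·CCC·ABB
    A ↦ CCC
    C ↦ ABB
  step 0 ⇒ step 1: AAB ⇒ CCC·CCC·AAC
    B ↦ AAC

A->CCC, B->AAC, C->ABB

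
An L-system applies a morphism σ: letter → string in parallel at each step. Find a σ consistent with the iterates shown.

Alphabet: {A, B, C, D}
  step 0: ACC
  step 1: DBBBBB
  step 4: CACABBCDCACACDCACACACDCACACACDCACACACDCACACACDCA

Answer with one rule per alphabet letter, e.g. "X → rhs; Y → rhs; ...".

  step 0 ⇒ step 1: ACC ⇒ DB·BB·BB
    A ↦ DB
    C ↦ BB
    B ↦ CA  (constrained at step 1)
    D ↦ CD  (constrained at step 1)

A->DB, B->CA, C->BB, D->CD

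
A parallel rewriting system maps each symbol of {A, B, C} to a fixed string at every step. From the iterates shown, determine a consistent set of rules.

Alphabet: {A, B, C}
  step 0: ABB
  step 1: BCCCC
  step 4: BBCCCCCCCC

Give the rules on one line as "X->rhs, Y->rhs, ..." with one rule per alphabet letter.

  step 0 ⇒ step 1: ABB ⇒ B·CC·CC
    A ↦ B
    B ↦ CC
    C ↦ A  (constrained at step 1)

A->B, B->CC, C->A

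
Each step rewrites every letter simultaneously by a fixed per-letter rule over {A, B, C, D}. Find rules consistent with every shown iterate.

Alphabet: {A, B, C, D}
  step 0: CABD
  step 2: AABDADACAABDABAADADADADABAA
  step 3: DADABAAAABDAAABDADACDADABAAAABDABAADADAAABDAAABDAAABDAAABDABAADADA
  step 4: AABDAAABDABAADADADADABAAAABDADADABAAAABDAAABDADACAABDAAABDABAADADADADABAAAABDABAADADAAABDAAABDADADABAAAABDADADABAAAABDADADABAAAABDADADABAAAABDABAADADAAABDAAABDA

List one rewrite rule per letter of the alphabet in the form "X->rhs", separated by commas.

  step 3 ⇒ step 4: DADABAAAABDAAABDADACDADABAAAABDABAADADAAABDAAABDAAABDAAABDABAADADA ⇒ AAB·DA·AAB·DA·BAA·DA·DA·DA·DA·BAA·AAB·DA·DA·DA·BAA·AAB·DA·AAB·DA·DAC·AAB·DA·AAB·DA·BAA·DA·DA·DA·DA·BAA·AAB·DA·BAA·DA·DA·AAB·DA·AAB·DA·DA·DA·BAA·AAB·DA·DA·DA·BAA·AAB·DA·DA·DA·BAA·AAB·DA·DA·DA·BAA·AAB·DA·BAA·DA·DA·AAB·DA·AAB·DA
    A ↦ DA
    B ↦ BAA
    C ↦ DAC
    D ↦ AAB

A->DA, B->BAA, C->DAC, D->AAB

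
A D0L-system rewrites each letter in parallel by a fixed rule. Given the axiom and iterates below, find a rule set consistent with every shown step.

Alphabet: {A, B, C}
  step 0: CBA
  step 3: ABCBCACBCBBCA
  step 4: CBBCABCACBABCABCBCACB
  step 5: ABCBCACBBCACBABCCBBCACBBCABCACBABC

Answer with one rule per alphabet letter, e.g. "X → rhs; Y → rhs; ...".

  step 4 ⇒ step 5: CBBCABCACBABCABCBCACB ⇒ A·BC·BC·A·CB·BC·A·CB·A·BC·CB·BC·A·CB·BC·A·BC·A·CB·A·BC
    A ↦ CB
    B ↦ BC
    C ↦ A

A->CB, B->BC, C->A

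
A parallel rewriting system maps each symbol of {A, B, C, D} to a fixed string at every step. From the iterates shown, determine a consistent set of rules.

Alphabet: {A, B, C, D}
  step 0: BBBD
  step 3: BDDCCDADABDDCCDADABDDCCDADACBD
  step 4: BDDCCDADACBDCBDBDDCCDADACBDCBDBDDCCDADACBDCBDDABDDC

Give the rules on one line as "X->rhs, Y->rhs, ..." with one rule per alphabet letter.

  step 3 ⇒ step 4: BDDCCDADABDDCCDADABDDCCDADACBD ⇒ BDD·C·C·DA·DA·C·BD·C·BD·BDD·C·C·DA·DA·C·BD·C·BD·BDD·C·C·DA·DA·C·BD·C·BD·DA·BDD·C
    A ↦ BD
    B ↦ BDD
    C ↦ DA
    D ↦ C

A->BD, B->BDD, C->DA, D->C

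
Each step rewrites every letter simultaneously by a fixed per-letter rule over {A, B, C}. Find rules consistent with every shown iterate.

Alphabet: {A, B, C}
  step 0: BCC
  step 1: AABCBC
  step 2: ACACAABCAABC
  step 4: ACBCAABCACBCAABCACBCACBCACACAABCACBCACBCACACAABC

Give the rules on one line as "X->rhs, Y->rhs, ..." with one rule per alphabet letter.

A->AC, B->AA, C->BC

  step 1 ⇒ step 2: AABCBC ⇒ AC·AC·AA·BC·AA·BC
    A ↦ AC
    B ↦ AA
    C ↦ BC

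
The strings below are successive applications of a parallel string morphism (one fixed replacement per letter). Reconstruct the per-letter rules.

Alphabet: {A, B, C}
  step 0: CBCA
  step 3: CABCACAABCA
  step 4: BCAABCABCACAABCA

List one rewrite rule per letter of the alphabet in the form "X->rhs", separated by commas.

A->CA, B->A, C->B

  step 3 ⇒ step 4: CABCACAABCA ⇒ B·CA·A·B·CA·B·CA·CA·A·B·CA
    A ↦ CA
    B ↦ A
    C ↦ B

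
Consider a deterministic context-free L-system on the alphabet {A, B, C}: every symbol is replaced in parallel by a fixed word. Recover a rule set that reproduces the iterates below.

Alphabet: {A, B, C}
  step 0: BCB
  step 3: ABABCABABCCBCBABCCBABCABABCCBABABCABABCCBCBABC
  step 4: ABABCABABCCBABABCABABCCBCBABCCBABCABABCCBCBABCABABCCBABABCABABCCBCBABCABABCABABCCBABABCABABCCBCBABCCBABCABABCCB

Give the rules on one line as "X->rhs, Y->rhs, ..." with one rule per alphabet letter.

A->AB, B->ABC, C->CB

  step 3 ⇒ step 4: ABABCABABCCBCBABCCBABCABABCCBABABCABABCCBCBABC ⇒ AB·ABC·AB·ABC·CB·AB·ABC·AB·ABC·CB·CB·ABC·CB·ABC·AB·ABC·CB·CB·ABC·AB·ABC·CB·AB·ABC·AB·ABC·CB·CB·ABC·AB·ABC·AB·ABC·CB·AB·ABC·AB·ABC·CB·CB·ABC·CB·ABC·AB·ABC·CB
    A ↦ AB
    B ↦ ABC
    C ↦ CB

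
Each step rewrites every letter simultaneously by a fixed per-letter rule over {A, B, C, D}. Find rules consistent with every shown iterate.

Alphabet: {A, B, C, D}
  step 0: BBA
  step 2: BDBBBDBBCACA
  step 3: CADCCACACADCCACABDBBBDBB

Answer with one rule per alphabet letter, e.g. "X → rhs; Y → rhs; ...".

  step 2 ⇒ step 3: BDBBBDBBCACA ⇒ CA·DC·CA·CA·CA·DC·CA·CA·BD·BB·BD·BB
    A ↦ BB
    B ↦ CA
    C ↦ BD
    D ↦ DC

A->BB, B->CA, C->BD, D->DC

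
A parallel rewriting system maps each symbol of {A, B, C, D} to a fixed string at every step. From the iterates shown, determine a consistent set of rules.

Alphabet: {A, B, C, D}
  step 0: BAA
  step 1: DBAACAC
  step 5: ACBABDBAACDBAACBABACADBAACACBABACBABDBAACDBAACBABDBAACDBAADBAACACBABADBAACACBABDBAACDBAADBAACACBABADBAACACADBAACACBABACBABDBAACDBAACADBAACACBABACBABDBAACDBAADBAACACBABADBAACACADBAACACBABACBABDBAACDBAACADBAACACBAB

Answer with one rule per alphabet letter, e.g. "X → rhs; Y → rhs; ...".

A->AC, B->DBA, C->BAB, D->A

  step 0 ⇒ step 1: BAA ⇒ DBA·AC·AC
    A ↦ AC
    B ↦ DBA
    C ↦ BAB  (constrained at step 1)
    D ↦ A  (constrained at step 1)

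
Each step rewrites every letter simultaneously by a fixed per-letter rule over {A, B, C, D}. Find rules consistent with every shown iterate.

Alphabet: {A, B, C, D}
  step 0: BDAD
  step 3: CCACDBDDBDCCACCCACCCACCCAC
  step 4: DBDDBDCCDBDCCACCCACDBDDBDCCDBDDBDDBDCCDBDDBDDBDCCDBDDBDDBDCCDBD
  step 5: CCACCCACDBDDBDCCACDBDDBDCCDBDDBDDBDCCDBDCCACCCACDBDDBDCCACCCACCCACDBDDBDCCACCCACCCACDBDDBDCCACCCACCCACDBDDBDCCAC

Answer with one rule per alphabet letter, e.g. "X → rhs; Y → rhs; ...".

A->CC, B->CA, C->DBD, D->C

  step 4 ⇒ step 5: DBDDBDCCDBDCCACCCACDBDDBDCCDBDDBDDBDCCDBDDBDDBDCCDBDDBDDBDCCDBD ⇒ C·CA·C·C·CA·C·DBD·DBD·C·CA·C·DBD·DBD·CC·DBD·DBD·DBD·CC·DBD·C·CA·C·C·CA·C·DBD·DBD·C·CA·C·C·CA·C·C·CA·C·DBD·DBD·C·CA·C·C·CA·C·C·CA·C·DBD·DBD·C·CA·C·C·CA·C·C·CA·C·DBD·DBD·C·CA·C
    A ↦ CC
    B ↦ CA
    C ↦ DBD
    D ↦ C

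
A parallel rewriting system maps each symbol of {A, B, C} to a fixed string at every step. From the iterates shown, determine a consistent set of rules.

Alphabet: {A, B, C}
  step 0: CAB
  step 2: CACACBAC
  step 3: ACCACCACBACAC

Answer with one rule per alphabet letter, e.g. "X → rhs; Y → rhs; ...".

A->C, B->BA, C->AC

  step 2 ⇒ step 3: CACACBAC ⇒ AC·C·AC·C·AC·BA·C·AC
    A ↦ C
    B ↦ BA
    C ↦ AC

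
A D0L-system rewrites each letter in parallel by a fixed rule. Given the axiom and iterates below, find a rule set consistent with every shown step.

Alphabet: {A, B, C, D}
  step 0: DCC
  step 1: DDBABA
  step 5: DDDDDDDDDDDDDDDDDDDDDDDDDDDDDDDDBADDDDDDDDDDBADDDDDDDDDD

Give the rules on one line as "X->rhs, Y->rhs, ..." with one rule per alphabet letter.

  step 0 ⇒ step 1: DCC ⇒ DD·BA·BA
    C ↦ BA
    D ↦ DD
    A ↦ D  (constrained at step 1)
    B ↦ C  (constrained at step 1)

A->D, B->C, C->BA, D->DD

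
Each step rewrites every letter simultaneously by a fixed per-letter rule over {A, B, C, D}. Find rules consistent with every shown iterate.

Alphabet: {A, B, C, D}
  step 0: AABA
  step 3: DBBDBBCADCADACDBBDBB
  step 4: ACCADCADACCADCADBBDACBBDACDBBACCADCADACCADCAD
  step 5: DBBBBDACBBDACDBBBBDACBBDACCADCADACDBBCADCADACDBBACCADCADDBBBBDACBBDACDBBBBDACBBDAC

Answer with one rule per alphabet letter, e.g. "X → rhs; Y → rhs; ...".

A->D, B->CAD, C->BB, D->AC

  step 4 ⇒ step 5: ACCADCADACCADCADBBDACBBDACDBBACCADCADACCADCAD ⇒ D·BB·BB·D·AC·BB·D·AC·D·BB·BB·D·AC·BB·D·AC·CAD·CAD·AC·D·BB·CAD·CAD·AC·D·BB·AC·CAD·CAD·D·BB·BB·D·AC·BB·D·AC·D·BB·BB·D·AC·BB·D·AC
    A ↦ D
    B ↦ CAD
    C ↦ BB
    D ↦ AC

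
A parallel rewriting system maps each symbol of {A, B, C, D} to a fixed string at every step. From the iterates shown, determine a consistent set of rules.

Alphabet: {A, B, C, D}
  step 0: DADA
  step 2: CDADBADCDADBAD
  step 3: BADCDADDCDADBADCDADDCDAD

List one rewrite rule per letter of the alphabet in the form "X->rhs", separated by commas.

A->CD, B->D, C->B, D->AD

  step 2 ⇒ step 3: CDADBADCDADBAD ⇒ B·AD·CD·AD·D·CD·AD·B·AD·CD·AD·D·CD·AD
    A ↦ CD
    B ↦ D
    C ↦ B
    D ↦ AD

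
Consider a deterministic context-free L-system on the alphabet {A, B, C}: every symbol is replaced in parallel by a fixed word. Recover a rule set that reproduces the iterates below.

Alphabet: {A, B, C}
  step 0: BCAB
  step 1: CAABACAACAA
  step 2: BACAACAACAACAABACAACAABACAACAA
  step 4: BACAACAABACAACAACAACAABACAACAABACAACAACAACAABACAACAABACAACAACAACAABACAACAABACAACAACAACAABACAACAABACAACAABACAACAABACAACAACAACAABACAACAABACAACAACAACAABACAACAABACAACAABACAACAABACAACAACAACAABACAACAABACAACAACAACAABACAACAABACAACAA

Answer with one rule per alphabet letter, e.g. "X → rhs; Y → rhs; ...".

A->CAA, B->CAA, C->BA

  step 1 ⇒ step 2: CAABACAACAA ⇒ BA·CAA·CAA·CAA·CAA·BA·CAA·CAA·BA·CAA·CAA
    A ↦ CAA
    B ↦ CAA
    C ↦ BA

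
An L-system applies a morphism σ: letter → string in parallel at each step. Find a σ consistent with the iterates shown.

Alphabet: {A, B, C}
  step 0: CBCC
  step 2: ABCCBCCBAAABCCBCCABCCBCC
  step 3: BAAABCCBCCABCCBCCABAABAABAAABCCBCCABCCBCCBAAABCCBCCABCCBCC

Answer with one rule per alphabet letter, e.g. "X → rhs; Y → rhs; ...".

  step 2 ⇒ step 3: ABCCBCCBAAABCCBCCABCCBCC ⇒ BAA·A·BCC·BCC·A·BCC·BCC·A·BAA·BAA·BAA·A·BCC·BCC·A·BCC·BCC·BAA·A·BCC·BCC·A·BCC·BCC
    A ↦ BAA
    B ↦ A
    C ↦ BCC

A->BAA, B->A, C->BCC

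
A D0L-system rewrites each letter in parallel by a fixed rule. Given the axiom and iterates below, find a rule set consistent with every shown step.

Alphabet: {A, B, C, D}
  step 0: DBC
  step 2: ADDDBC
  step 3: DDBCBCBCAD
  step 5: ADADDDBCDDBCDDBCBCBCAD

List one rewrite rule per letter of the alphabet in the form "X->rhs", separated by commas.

  step 2 ⇒ step 3: ADDDBC ⇒ DD·BC·BC·BC·A·D
    A ↦ DD
    B ↦ A
    C ↦ D
    D ↦ BC

A->DD, B->A, C->D, D->BC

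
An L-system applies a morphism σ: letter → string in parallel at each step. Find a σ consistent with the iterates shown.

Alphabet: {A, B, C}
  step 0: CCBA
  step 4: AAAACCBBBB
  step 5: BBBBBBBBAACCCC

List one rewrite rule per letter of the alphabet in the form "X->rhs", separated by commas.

  step 4 ⇒ step 5: AAAACCBBBB ⇒ BB·BB·BB·BB·A·A·C·C·C·C
    A ↦ BB
    B ↦ C
    C ↦ A

A->BB, B->C, C->A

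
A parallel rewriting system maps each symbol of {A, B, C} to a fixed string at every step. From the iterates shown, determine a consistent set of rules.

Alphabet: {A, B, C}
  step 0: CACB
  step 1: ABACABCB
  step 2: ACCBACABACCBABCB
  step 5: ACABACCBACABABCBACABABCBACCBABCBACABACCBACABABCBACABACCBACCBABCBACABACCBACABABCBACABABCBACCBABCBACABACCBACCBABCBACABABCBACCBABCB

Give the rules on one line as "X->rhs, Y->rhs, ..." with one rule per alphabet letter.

A->AC, B->CB, C->AB

  step 1 ⇒ step 2: ABACABCB ⇒ AC·CB·AC·AB·AC·CB·AB·CB
    A ↦ AC
    B ↦ CB
    C ↦ AB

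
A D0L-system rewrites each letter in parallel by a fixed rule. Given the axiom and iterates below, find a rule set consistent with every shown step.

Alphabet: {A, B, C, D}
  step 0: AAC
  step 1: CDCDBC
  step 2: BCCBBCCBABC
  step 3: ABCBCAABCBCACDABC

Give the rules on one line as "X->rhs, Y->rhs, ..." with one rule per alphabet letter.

A->CD, B->A, C->BC, D->CB

  step 2 ⇒ step 3: BCCBBCCBABC ⇒ A·BC·BC·A·A·BC·BC·A·CD·A·BC
    A ↦ CD
    B ↦ A
    C ↦ BC
  step 1 ⇒ step 2: CDCDBC ⇒ BC·CB·BC·CB·A·BC
    D ↦ CB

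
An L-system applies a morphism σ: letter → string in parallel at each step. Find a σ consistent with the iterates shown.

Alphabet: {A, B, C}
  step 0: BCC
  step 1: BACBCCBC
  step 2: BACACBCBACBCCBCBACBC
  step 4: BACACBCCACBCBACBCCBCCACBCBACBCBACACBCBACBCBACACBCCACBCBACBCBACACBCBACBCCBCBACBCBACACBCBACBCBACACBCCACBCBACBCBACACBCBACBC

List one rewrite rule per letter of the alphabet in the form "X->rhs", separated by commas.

  step 1 ⇒ step 2: BACBCCBC ⇒ BA·CA·CBC·BA·CBC·CBC·BA·CBC
    A ↦ CA
    B ↦ BA
    C ↦ CBC

A->CA, B->BA, C->CBC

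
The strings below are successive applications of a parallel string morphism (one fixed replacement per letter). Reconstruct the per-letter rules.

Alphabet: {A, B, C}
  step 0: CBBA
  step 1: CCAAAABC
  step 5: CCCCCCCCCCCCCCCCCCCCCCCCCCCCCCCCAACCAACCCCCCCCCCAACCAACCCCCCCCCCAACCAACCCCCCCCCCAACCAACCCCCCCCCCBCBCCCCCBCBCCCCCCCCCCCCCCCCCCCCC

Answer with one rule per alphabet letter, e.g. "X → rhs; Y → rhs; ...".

  step 0 ⇒ step 1: CBBA ⇒ CC·AA·AA·BC
    A ↦ BC
    B ↦ AA
    C ↦ CC

A->BC, B->AA, C->CC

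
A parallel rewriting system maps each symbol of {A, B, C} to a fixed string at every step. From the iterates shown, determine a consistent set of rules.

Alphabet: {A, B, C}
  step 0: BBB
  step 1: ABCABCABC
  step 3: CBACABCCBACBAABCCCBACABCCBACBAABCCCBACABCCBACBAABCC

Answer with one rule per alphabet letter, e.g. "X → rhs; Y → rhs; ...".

A->C, B->ABC, C->CBA

  step 0 ⇒ step 1: BBB ⇒ ABC·ABC·ABC
    B ↦ ABC
    A ↦ C  (constrained at step 1)
    C ↦ CBA  (constrained at step 1)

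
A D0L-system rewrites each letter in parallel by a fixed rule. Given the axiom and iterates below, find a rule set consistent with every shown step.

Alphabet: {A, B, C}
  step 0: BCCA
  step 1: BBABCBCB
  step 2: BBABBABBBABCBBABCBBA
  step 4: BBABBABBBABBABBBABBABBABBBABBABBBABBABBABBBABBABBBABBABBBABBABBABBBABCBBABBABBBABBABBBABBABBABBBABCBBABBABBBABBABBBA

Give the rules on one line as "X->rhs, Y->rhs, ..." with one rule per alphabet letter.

A->B, B->BBA, C->BC

  step 1 ⇒ step 2: BBABCBCB ⇒ BBA·BBA·B·BBA·BC·BBA·BC·BBA
    A ↦ B
    B ↦ BBA
    C ↦ BC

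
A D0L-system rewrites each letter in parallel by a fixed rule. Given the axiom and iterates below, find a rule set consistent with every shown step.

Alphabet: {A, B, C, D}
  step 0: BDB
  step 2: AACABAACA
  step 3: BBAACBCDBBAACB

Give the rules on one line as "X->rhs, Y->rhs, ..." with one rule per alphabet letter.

A->B, B->CD, C->AAC, D->A

  step 2 ⇒ step 3: AACABAACA ⇒ B·B·AAC·B·CD·B·B·AAC·B
    A ↦ B
    B ↦ CD
    C ↦ AAC
    D ↦ A  (constrained at step 0)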